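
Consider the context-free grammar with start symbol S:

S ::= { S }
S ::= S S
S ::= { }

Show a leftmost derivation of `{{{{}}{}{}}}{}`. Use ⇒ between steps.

S ⇒ SS   [S ::= S S]
SS ⇒ {S}S   [S ::= { S }]
{S}S ⇒ {{S}}S   [S ::= { S }]
{{S}}S ⇒ {{SS}}S   [S ::= S S]
{{SS}}S ⇒ {{SSS}}S   [S ::= S S]
{{SSS}}S ⇒ {{{S}SS}}S   [S ::= { S }]
{{{S}SS}}S ⇒ {{{{}}SS}}S   [S ::= { }]
{{{{}}SS}}S ⇒ {{{{}}{}S}}S   [S ::= { }]
{{{{}}{}S}}S ⇒ {{{{}}{}{}}}S   [S ::= { }]
{{{{}}{}{}}}S ⇒ {{{{}}{}{}}}{}   [S ::= { }]

S ⇒ SS ⇒ {S}S ⇒ {{S}}S ⇒ {{SS}}S ⇒ {{SSS}}S ⇒ {{{S}SS}}S ⇒ {{{{}}SS}}S ⇒ {{{{}}{}S}}S ⇒ {{{{}}{}{}}}S ⇒ {{{{}}{}{}}}{}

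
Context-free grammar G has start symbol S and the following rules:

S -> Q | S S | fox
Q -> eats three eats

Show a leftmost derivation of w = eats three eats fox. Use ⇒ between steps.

S ⇒ S S ⇒ Q S ⇒ eats three eats S ⇒ eats three eats fox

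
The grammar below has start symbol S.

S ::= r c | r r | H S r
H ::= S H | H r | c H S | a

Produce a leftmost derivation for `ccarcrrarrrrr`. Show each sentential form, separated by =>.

S => HSr => cHSSr => ccHSSSr => ccaSSSr => ccarcSSr => ccarcrrSr => ccarcrrHSrr => ccarcrrHrSrr => ccarcrrarSrr => ccarcrrarrrrr

S => HSr   [S ::= H S r]
HSr => cHSSr   [H ::= c H S]
cHSSr => ccHSSSr   [H ::= c H S]
ccHSSSr => ccaSSSr   [H ::= a]
ccaSSSr => ccarcSSr   [S ::= r c]
ccarcSSr => ccarcrrSr   [S ::= r r]
ccarcrrSr => ccarcrrHSrr   [S ::= H S r]
ccarcrrHSrr => ccarcrrHrSrr   [H ::= H r]
ccarcrrHrSrr => ccarcrrarSrr   [H ::= a]
ccarcrrarSrr => ccarcrrarrrrr   [S ::= r r]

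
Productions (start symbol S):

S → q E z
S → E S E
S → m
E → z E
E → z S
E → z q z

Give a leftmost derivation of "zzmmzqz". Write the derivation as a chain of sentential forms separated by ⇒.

S ⇒ ESE   [S → E S E]
ESE ⇒ zESE   [E → z E]
zESE ⇒ zzSSE   [E → z S]
zzSSE ⇒ zzmSE   [S → m]
zzmSE ⇒ zzmmE   [S → m]
zzmmE ⇒ zzmmzqz   [E → z q z]

S ⇒ ESE ⇒ zESE ⇒ zzSSE ⇒ zzmSE ⇒ zzmmE ⇒ zzmmzqz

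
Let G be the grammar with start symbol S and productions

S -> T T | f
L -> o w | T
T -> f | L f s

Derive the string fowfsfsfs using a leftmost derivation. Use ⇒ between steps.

S⇒TT⇒fT⇒fLfs⇒fTfs⇒fLfsfs⇒fTfsfs⇒fLfsfsfs⇒fowfsfsfs

S ⇒ TT   [S -> T T]
TT ⇒ fT   [T -> f]
fT ⇒ fLfs   [T -> L f s]
fLfs ⇒ fTfs   [L -> T]
fTfs ⇒ fLfsfs   [T -> L f s]
fLfsfs ⇒ fTfsfs   [L -> T]
fTfsfs ⇒ fLfsfsfs   [T -> L f s]
fLfsfsfs ⇒ fowfsfsfs   [L -> o w]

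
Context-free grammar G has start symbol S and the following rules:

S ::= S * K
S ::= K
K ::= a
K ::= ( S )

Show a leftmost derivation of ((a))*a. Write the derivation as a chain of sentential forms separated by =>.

S=>S*K=>K*K=>(S)*K=>(K)*K=>((S))*K=>((K))*K=>((a))*K=>((a))*a

S => S*K   [S ::= S * K]
S*K => K*K   [S ::= K]
K*K => (S)*K   [K ::= ( S )]
(S)*K => (K)*K   [S ::= K]
(K)*K => ((S))*K   [K ::= ( S )]
((S))*K => ((K))*K   [S ::= K]
((K))*K => ((a))*K   [K ::= a]
((a))*K => ((a))*a   [K ::= a]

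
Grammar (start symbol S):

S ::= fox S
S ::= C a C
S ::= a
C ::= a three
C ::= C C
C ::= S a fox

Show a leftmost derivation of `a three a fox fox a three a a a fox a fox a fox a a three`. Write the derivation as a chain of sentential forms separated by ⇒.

S ⇒ C a C ⇒ S a fox a C ⇒ C a C a fox a C ⇒ a three a C a fox a C ⇒ a three a S a fox a fox a C ⇒ a three a fox S a fox a fox a C ⇒ a three a fox fox S a fox a fox a C ⇒ a three a fox fox C a C a fox a fox a C ⇒ a three a fox fox a three a C a fox a fox a C ⇒ a three a fox fox a three a S a fox a fox a fox a C ⇒ a three a fox fox a three a a a fox a fox a fox a C ⇒ a three a fox fox a three a a a fox a fox a fox a a three

S ⇒ C a C   [S ::= C a C]
C a C ⇒ S a fox a C   [C ::= S a fox]
S a fox a C ⇒ C a C a fox a C   [S ::= C a C]
C a C a fox a C ⇒ a three a C a fox a C   [C ::= a three]
a three a C a fox a C ⇒ a three a S a fox a fox a C   [C ::= S a fox]
a three a S a fox a fox a C ⇒ a three a fox S a fox a fox a C   [S ::= fox S]
a three a fox S a fox a fox a C ⇒ a three a fox fox S a fox a fox a C   [S ::= fox S]
a three a fox fox S a fox a fox a C ⇒ a three a fox fox C a C a fox a fox a C   [S ::= C a C]
a three a fox fox C a C a fox a fox a C ⇒ a three a fox fox a three a C a fox a fox a C   [C ::= a three]
a three a fox fox a three a C a fox a fox a C ⇒ a three a fox fox a three a S a fox a fox a fox a C   [C ::= S a fox]
a three a fox fox a three a S a fox a fox a fox a C ⇒ a three a fox fox a three a a a fox a fox a fox a C   [S ::= a]
a three a fox fox a three a a a fox a fox a fox a C ⇒ a three a fox fox a three a a a fox a fox a fox a a three   [C ::= a three]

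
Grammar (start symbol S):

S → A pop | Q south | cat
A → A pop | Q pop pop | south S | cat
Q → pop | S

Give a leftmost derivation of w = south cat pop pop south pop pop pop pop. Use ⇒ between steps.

S ⇒ A pop ⇒ A pop pop ⇒ Q pop pop pop pop ⇒ S pop pop pop pop ⇒ Q south pop pop pop pop ⇒ S south pop pop pop pop ⇒ A pop south pop pop pop pop ⇒ A pop pop south pop pop pop pop ⇒ south S pop pop south pop pop pop pop ⇒ south cat pop pop south pop pop pop pop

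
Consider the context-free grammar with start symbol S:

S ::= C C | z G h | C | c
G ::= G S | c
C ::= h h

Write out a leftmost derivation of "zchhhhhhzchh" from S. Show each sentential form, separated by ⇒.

S ⇒ zGh   [S ::= z G h]
zGh ⇒ zGSh   [G ::= G S]
zGSh ⇒ zGSSh   [G ::= G S]
zGSSh ⇒ zGSSSh   [G ::= G S]
zGSSSh ⇒ zcSSSh   [G ::= c]
zcSSSh ⇒ zcCCSSh   [S ::= C C]
zcCCSSh ⇒ zchhCSSh   [C ::= h h]
zchhCSSh ⇒ zchhhhSSh   [C ::= h h]
zchhhhSSh ⇒ zchhhhCSh   [S ::= C]
zchhhhCSh ⇒ zchhhhhhSh   [C ::= h h]
zchhhhhhSh ⇒ zchhhhhhzGhh   [S ::= z G h]
zchhhhhhzGhh ⇒ zchhhhhhzchh   [G ::= c]

S⇒zGh⇒zGSh⇒zGSSh⇒zGSSSh⇒zcSSSh⇒zcCCSSh⇒zchhCSSh⇒zchhhhSSh⇒zchhhhCSh⇒zchhhhhhSh⇒zchhhhhhzGhh⇒zchhhhhhzchh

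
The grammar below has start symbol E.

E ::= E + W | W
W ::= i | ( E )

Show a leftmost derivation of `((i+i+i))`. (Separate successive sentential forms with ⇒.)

E ⇒ W ⇒ (E) ⇒ (W) ⇒ ((E)) ⇒ ((E+W)) ⇒ ((E+W+W)) ⇒ ((W+W+W)) ⇒ ((i+W+W)) ⇒ ((i+i+W)) ⇒ ((i+i+i))

E ⇒ W   [E ::= W]
W ⇒ (E)   [W ::= ( E )]
(E) ⇒ (W)   [E ::= W]
(W) ⇒ ((E))   [W ::= ( E )]
((E)) ⇒ ((E+W))   [E ::= E + W]
((E+W)) ⇒ ((E+W+W))   [E ::= E + W]
((E+W+W)) ⇒ ((W+W+W))   [E ::= W]
((W+W+W)) ⇒ ((i+W+W))   [W ::= i]
((i+W+W)) ⇒ ((i+i+W))   [W ::= i]
((i+i+W)) ⇒ ((i+i+i))   [W ::= i]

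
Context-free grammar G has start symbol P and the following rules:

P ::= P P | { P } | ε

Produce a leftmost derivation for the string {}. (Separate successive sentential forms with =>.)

P => PP   [P ::= P P]
PP => PPP   [P ::= P P]
PPP => PPPP   [P ::= P P]
PPPP => PPPPP   [P ::= P P]
PPPPP => {P}PPPP   [P ::= { P }]
{P}PPPP => {}PPPP   [P ::= ε]
{}PPPP => {}PPP   [P ::= ε]
{}PPP => {}PP   [P ::= ε]
{}PP => {}P   [P ::= ε]
{}P => {}   [P ::= ε]

P=>PP=>PPP=>PPPP=>PPPPP=>{P}PPPP=>{}PPPP=>{}PPP=>{}PP=>{}P=>{}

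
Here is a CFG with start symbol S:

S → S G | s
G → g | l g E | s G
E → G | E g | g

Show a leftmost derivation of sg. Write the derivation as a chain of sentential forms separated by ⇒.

S ⇒ SG   [S → S G]
SG ⇒ sG   [S → s]
sG ⇒ sg   [G → g]

S ⇒ SG ⇒ sG ⇒ sg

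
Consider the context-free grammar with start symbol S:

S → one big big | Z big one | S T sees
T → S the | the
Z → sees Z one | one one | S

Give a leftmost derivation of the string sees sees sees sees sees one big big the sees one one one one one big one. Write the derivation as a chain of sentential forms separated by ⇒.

S ⇒ Z big one ⇒ sees Z one big one ⇒ sees sees Z one one big one ⇒ sees sees sees Z one one one big one ⇒ sees sees sees sees Z one one one one big one ⇒ sees sees sees sees sees Z one one one one one big one ⇒ sees sees sees sees sees S one one one one one big one ⇒ sees sees sees sees sees S T sees one one one one one big one ⇒ sees sees sees sees sees one big big T sees one one one one one big one ⇒ sees sees sees sees sees one big big the sees one one one one one big one

S ⇒ Z big one   [S → Z big one]
Z big one ⇒ sees Z one big one   [Z → sees Z one]
sees Z one big one ⇒ sees sees Z one one big one   [Z → sees Z one]
sees sees Z one one big one ⇒ sees sees sees Z one one one big one   [Z → sees Z one]
sees sees sees Z one one one big one ⇒ sees sees sees sees Z one one one one big one   [Z → sees Z one]
sees sees sees sees Z one one one one big one ⇒ sees sees sees sees sees Z one one one one one big one   [Z → sees Z one]
sees sees sees sees sees Z one one one one one big one ⇒ sees sees sees sees sees S one one one one one big one   [Z → S]
sees sees sees sees sees S one one one one one big one ⇒ sees sees sees sees sees S T sees one one one one one big one   [S → S T sees]
sees sees sees sees sees S T sees one one one one one big one ⇒ sees sees sees sees sees one big big T sees one one one one one big one   [S → one big big]
sees sees sees sees sees one big big T sees one one one one one big one ⇒ sees sees sees sees sees one big big the sees one one one one one big one   [T → the]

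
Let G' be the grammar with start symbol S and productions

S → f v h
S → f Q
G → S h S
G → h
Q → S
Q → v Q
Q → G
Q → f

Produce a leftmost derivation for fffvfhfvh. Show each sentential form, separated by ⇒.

S ⇒ fQ ⇒ fS ⇒ ffQ ⇒ ffG ⇒ ffShS ⇒ fffQhS ⇒ fffvQhS ⇒ fffvfhS ⇒ fffvfhfvh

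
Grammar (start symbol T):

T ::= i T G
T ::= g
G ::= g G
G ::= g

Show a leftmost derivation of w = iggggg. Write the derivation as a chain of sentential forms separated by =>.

T => iTG => igG => iggG => igggG => iggggG => iggggg

T => iTG   [T ::= i T G]
iTG => igG   [T ::= g]
igG => iggG   [G ::= g G]
iggG => igggG   [G ::= g G]
igggG => iggggG   [G ::= g G]
iggggG => iggggg   [G ::= g]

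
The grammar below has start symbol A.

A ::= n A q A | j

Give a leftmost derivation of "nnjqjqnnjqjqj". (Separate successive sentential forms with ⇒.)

A ⇒ nAqA   [A ::= n A q A]
nAqA ⇒ nnAqAqA   [A ::= n A q A]
nnAqAqA ⇒ nnjqAqA   [A ::= j]
nnjqAqA ⇒ nnjqjqA   [A ::= j]
nnjqjqA ⇒ nnjqjqnAqA   [A ::= n A q A]
nnjqjqnAqA ⇒ nnjqjqnnAqAqA   [A ::= n A q A]
nnjqjqnnAqAqA ⇒ nnjqjqnnjqAqA   [A ::= j]
nnjqjqnnjqAqA ⇒ nnjqjqnnjqjqA   [A ::= j]
nnjqjqnnjqjqA ⇒ nnjqjqnnjqjqj   [A ::= j]

A ⇒ nAqA ⇒ nnAqAqA ⇒ nnjqAqA ⇒ nnjqjqA ⇒ nnjqjqnAqA ⇒ nnjqjqnnAqAqA ⇒ nnjqjqnnjqAqA ⇒ nnjqjqnnjqjqA ⇒ nnjqjqnnjqjqj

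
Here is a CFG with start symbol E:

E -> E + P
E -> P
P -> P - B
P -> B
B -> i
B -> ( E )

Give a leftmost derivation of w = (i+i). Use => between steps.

E => P   [E -> P]
P => B   [P -> B]
B => (E)   [B -> ( E )]
(E) => (E+P)   [E -> E + P]
(E+P) => (P+P)   [E -> P]
(P+P) => (B+P)   [P -> B]
(B+P) => (i+P)   [B -> i]
(i+P) => (i+B)   [P -> B]
(i+B) => (i+i)   [B -> i]

E => P => B => (E) => (E+P) => (P+P) => (B+P) => (i+P) => (i+B) => (i+i)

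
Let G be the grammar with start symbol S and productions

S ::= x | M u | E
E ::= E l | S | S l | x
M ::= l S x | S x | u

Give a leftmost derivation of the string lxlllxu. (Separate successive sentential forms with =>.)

S => Mu => lSxu => lExu => lSlxu => lElxu => lEllxu => lSlllxu => lxlllxu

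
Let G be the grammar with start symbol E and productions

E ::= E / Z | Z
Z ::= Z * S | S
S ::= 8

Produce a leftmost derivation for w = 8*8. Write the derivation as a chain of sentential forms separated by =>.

E => Z   [E ::= Z]
Z => Z*S   [Z ::= Z * S]
Z*S => S*S   [Z ::= S]
S*S => 8*S   [S ::= 8]
8*S => 8*8   [S ::= 8]

E=>Z=>Z*S=>S*S=>8*S=>8*8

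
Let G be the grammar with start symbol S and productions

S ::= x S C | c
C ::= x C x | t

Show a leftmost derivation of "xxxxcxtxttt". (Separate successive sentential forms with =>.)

S => xSC   [S ::= x S C]
xSC => xxSCC   [S ::= x S C]
xxSCC => xxxSCCC   [S ::= x S C]
xxxSCCC => xxxxSCCCC   [S ::= x S C]
xxxxSCCCC => xxxxcCCCC   [S ::= c]
xxxxcCCCC => xxxxcxCxCCC   [C ::= x C x]
xxxxcxCxCCC => xxxxcxtxCCC   [C ::= t]
xxxxcxtxCCC => xxxxcxtxtCC   [C ::= t]
xxxxcxtxtCC => xxxxcxtxttC   [C ::= t]
xxxxcxtxttC => xxxxcxtxttt   [C ::= t]

S => xSC => xxSCC => xxxSCCC => xxxxSCCCC => xxxxcCCCC => xxxxcxCxCCC => xxxxcxtxCCC => xxxxcxtxtCC => xxxxcxtxttC => xxxxcxtxttt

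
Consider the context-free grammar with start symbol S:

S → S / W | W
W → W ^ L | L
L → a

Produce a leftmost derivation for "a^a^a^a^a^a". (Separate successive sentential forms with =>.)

S => W => W^L => W^L^L => W^L^L^L => W^L^L^L^L => W^L^L^L^L^L => L^L^L^L^L^L => a^L^L^L^L^L => a^a^L^L^L^L => a^a^a^L^L^L => a^a^a^a^L^L => a^a^a^a^a^L => a^a^a^a^a^a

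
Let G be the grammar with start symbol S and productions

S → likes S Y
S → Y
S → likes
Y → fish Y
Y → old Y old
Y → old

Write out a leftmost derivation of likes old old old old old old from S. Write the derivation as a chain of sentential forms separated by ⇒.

S ⇒ likes S Y ⇒ likes Y Y ⇒ likes old Y old Y ⇒ likes old old old Y ⇒ likes old old old old Y old ⇒ likes old old old old old old

S ⇒ likes S Y   [S → likes S Y]
likes S Y ⇒ likes Y Y   [S → Y]
likes Y Y ⇒ likes old Y old Y   [Y → old Y old]
likes old Y old Y ⇒ likes old old old Y   [Y → old]
likes old old old Y ⇒ likes old old old old Y old   [Y → old Y old]
likes old old old old Y old ⇒ likes old old old old old old   [Y → old]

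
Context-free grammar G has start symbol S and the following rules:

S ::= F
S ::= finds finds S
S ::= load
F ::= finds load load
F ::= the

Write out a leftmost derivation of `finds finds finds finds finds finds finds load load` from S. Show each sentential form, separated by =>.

S => finds finds S => finds finds finds finds S => finds finds finds finds finds finds S => finds finds finds finds finds finds F => finds finds finds finds finds finds finds load load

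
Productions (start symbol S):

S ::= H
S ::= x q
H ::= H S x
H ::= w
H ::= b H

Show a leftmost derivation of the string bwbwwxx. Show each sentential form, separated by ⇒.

S ⇒ H ⇒ HSx ⇒ bHSx ⇒ bwSx ⇒ bwHx ⇒ bwHSxx ⇒ bwbHSxx ⇒ bwbwSxx ⇒ bwbwHxx ⇒ bwbwwxx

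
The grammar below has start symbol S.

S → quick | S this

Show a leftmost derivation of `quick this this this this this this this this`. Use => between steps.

S => S this => S this this => S this this this => S this this this this => S this this this this this => S this this this this this this => S this this this this this this this => S this this this this this this this this => quick this this this this this this this this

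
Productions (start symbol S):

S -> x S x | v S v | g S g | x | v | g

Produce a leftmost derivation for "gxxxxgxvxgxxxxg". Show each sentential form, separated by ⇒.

S ⇒ gSg   [S -> g S g]
gSg ⇒ gxSxg   [S -> x S x]
gxSxg ⇒ gxxSxxg   [S -> x S x]
gxxSxxg ⇒ gxxxSxxxg   [S -> x S x]
gxxxSxxxg ⇒ gxxxxSxxxxg   [S -> x S x]
gxxxxSxxxxg ⇒ gxxxxgSgxxxxg   [S -> g S g]
gxxxxgSgxxxxg ⇒ gxxxxgxSxgxxxxg   [S -> x S x]
gxxxxgxSxgxxxxg ⇒ gxxxxgxvxgxxxxg   [S -> v]

S ⇒ gSg ⇒ gxSxg ⇒ gxxSxxg ⇒ gxxxSxxxg ⇒ gxxxxSxxxxg ⇒ gxxxxgSgxxxxg ⇒ gxxxxgxSxgxxxxg ⇒ gxxxxgxvxgxxxxg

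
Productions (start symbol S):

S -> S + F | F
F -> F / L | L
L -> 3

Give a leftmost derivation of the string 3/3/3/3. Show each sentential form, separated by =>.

S => F   [S -> F]
F => F/L   [F -> F / L]
F/L => F/L/L   [F -> F / L]
F/L/L => F/L/L/L   [F -> F / L]
F/L/L/L => L/L/L/L   [F -> L]
L/L/L/L => 3/L/L/L   [L -> 3]
3/L/L/L => 3/3/L/L   [L -> 3]
3/3/L/L => 3/3/3/L   [L -> 3]
3/3/3/L => 3/3/3/3   [L -> 3]

S => F => F/L => F/L/L => F/L/L/L => L/L/L/L => 3/L/L/L => 3/3/L/L => 3/3/3/L => 3/3/3/3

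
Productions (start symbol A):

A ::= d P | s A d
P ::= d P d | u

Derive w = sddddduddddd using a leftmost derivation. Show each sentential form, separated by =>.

A => sAd => sdPd => sddPdd => sdddPddd => sddddPdddd => sdddddPddddd => sddddduddddd

A => sAd   [A ::= s A d]
sAd => sdPd   [A ::= d P]
sdPd => sddPdd   [P ::= d P d]
sddPdd => sdddPddd   [P ::= d P d]
sdddPddd => sddddPdddd   [P ::= d P d]
sddddPdddd => sdddddPddddd   [P ::= d P d]
sdddddPddddd => sddddduddddd   [P ::= u]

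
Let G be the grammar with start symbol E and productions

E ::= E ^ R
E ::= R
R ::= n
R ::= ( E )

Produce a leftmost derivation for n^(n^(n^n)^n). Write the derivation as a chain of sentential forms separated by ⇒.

E ⇒ E^R ⇒ R^R ⇒ n^R ⇒ n^(E) ⇒ n^(E^R) ⇒ n^(E^R^R) ⇒ n^(R^R^R) ⇒ n^(n^R^R) ⇒ n^(n^(E)^R) ⇒ n^(n^(E^R)^R) ⇒ n^(n^(R^R)^R) ⇒ n^(n^(n^R)^R) ⇒ n^(n^(n^n)^R) ⇒ n^(n^(n^n)^n)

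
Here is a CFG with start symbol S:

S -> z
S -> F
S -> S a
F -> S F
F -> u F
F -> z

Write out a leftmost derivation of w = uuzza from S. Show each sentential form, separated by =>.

S => Sa => Fa => SFa => FFa => uFFa => uuFFa => uuzFa => uuzza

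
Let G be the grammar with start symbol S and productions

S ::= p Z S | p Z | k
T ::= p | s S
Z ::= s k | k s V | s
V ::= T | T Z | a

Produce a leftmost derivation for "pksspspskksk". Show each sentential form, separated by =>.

S => pZ   [S ::= p Z]
pZ => pksV   [Z ::= k s V]
pksV => pksTZ   [V ::= T Z]
pksTZ => pkssSZ   [T ::= s S]
pkssSZ => pksspZSZ   [S ::= p Z S]
pksspZSZ => pksspsSZ   [Z ::= s]
pksspsSZ => pksspspZSZ   [S ::= p Z S]
pksspspZSZ => pksspspskSZ   [Z ::= s k]
pksspspskSZ => pksspspskkZ   [S ::= k]
pksspspskkZ => pksspspskksk   [Z ::= s k]

S=>pZ=>pksV=>pksTZ=>pkssSZ=>pksspZSZ=>pksspsSZ=>pksspspZSZ=>pksspspskSZ=>pksspspskkZ=>pksspspskksk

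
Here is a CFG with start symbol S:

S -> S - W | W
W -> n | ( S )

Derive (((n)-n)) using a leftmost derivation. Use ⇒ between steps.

S ⇒ W   [S -> W]
W ⇒ (S)   [W -> ( S )]
(S) ⇒ (W)   [S -> W]
(W) ⇒ ((S))   [W -> ( S )]
((S)) ⇒ ((S-W))   [S -> S - W]
((S-W)) ⇒ ((W-W))   [S -> W]
((W-W)) ⇒ (((S)-W))   [W -> ( S )]
(((S)-W)) ⇒ (((W)-W))   [S -> W]
(((W)-W)) ⇒ (((n)-W))   [W -> n]
(((n)-W)) ⇒ (((n)-n))   [W -> n]

S ⇒ W ⇒ (S) ⇒ (W) ⇒ ((S)) ⇒ ((S-W)) ⇒ ((W-W)) ⇒ (((S)-W)) ⇒ (((W)-W)) ⇒ (((n)-W)) ⇒ (((n)-n))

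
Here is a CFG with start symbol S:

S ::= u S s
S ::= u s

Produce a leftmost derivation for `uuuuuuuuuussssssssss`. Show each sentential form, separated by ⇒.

S⇒uSs⇒uuSss⇒uuuSsss⇒uuuuSssss⇒uuuuuSsssss⇒uuuuuuSssssss⇒uuuuuuuSsssssss⇒uuuuuuuuSssssssss⇒uuuuuuuuuSsssssssss⇒uuuuuuuuuussssssssss

S ⇒ uSs   [S ::= u S s]
uSs ⇒ uuSss   [S ::= u S s]
uuSss ⇒ uuuSsss   [S ::= u S s]
uuuSsss ⇒ uuuuSssss   [S ::= u S s]
uuuuSssss ⇒ uuuuuSsssss   [S ::= u S s]
uuuuuSsssss ⇒ uuuuuuSssssss   [S ::= u S s]
uuuuuuSssssss ⇒ uuuuuuuSsssssss   [S ::= u S s]
uuuuuuuSsssssss ⇒ uuuuuuuuSssssssss   [S ::= u S s]
uuuuuuuuSssssssss ⇒ uuuuuuuuuSsssssssss   [S ::= u S s]
uuuuuuuuuSsssssssss ⇒ uuuuuuuuuussssssssss   [S ::= u s]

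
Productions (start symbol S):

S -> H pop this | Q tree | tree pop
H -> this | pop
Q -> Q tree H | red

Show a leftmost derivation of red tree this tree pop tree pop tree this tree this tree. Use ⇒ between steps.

S ⇒ Q tree ⇒ Q tree H tree ⇒ Q tree H tree H tree ⇒ Q tree H tree H tree H tree ⇒ Q tree H tree H tree H tree H tree ⇒ Q tree H tree H tree H tree H tree H tree ⇒ red tree H tree H tree H tree H tree H tree ⇒ red tree this tree H tree H tree H tree H tree ⇒ red tree this tree pop tree H tree H tree H tree ⇒ red tree this tree pop tree pop tree H tree H tree ⇒ red tree this tree pop tree pop tree this tree H tree ⇒ red tree this tree pop tree pop tree this tree this tree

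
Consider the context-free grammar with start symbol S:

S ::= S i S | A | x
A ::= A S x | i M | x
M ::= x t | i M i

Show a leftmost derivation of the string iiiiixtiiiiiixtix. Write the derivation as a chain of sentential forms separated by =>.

S => A   [S ::= A]
A => ASx   [A ::= A S x]
ASx => iMSx   [A ::= i M]
iMSx => iiMiSx   [M ::= i M i]
iiMiSx => iiiMiiSx   [M ::= i M i]
iiiMiiSx => iiiiMiiiSx   [M ::= i M i]
iiiiMiiiSx => iiiiiMiiiiSx   [M ::= i M i]
iiiiiMiiiiSx => iiiiixtiiiiSx   [M ::= x t]
iiiiixtiiiiSx => iiiiixtiiiiAx   [S ::= A]
iiiiixtiiiiAx => iiiiixtiiiiiMx   [A ::= i M]
iiiiixtiiiiiMx => iiiiixtiiiiiiMix   [M ::= i M i]
iiiiixtiiiiiiMix => iiiiixtiiiiiixtix   [M ::= x t]

S => A => ASx => iMSx => iiMiSx => iiiMiiSx => iiiiMiiiSx => iiiiiMiiiiSx => iiiiixtiiiiSx => iiiiixtiiiiAx => iiiiixtiiiiiMx => iiiiixtiiiiiiMix => iiiiixtiiiiiixtix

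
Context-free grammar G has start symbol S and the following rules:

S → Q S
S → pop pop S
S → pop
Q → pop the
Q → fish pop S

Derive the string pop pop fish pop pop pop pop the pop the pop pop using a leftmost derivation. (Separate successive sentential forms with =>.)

S => pop pop S   [S → pop pop S]
pop pop S => pop pop Q S   [S → Q S]
pop pop Q S => pop pop fish pop S S   [Q → fish pop S]
pop pop fish pop S S => pop pop fish pop pop pop S S   [S → pop pop S]
pop pop fish pop pop pop S S => pop pop fish pop pop pop Q S S   [S → Q S]
pop pop fish pop pop pop Q S S => pop pop fish pop pop pop pop the S S   [Q → pop the]
pop pop fish pop pop pop pop the S S => pop pop fish pop pop pop pop the Q S S   [S → Q S]
pop pop fish pop pop pop pop the Q S S => pop pop fish pop pop pop pop the pop the S S   [Q → pop the]
pop pop fish pop pop pop pop the pop the S S => pop pop fish pop pop pop pop the pop the pop S   [S → pop]
pop pop fish pop pop pop pop the pop the pop S => pop pop fish pop pop pop pop the pop the pop pop   [S → pop]

S => pop pop S => pop pop Q S => pop pop fish pop S S => pop pop fish pop pop pop S S => pop pop fish pop pop pop Q S S => pop pop fish pop pop pop pop the S S => pop pop fish pop pop pop pop the Q S S => pop pop fish pop pop pop pop the pop the S S => pop pop fish pop pop pop pop the pop the pop S => pop pop fish pop pop pop pop the pop the pop pop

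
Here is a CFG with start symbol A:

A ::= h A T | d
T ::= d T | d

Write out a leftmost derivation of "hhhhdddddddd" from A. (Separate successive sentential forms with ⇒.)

A ⇒ hAT ⇒ hhATT ⇒ hhhATTT ⇒ hhhhATTTT ⇒ hhhhdTTTT ⇒ hhhhddTTTT ⇒ hhhhdddTTTT ⇒ hhhhddddTTTT ⇒ hhhhdddddTTT ⇒ hhhhddddddTT ⇒ hhhhdddddddT ⇒ hhhhdddddddd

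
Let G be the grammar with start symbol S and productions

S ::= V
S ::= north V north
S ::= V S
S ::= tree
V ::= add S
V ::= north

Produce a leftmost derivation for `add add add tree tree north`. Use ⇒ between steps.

S ⇒ V ⇒ add S ⇒ add V S ⇒ add add S S ⇒ add add V S S ⇒ add add add S S S ⇒ add add add tree S S ⇒ add add add tree tree S ⇒ add add add tree tree V ⇒ add add add tree tree north

S ⇒ V   [S ::= V]
V ⇒ add S   [V ::= add S]
add S ⇒ add V S   [S ::= V S]
add V S ⇒ add add S S   [V ::= add S]
add add S S ⇒ add add V S S   [S ::= V S]
add add V S S ⇒ add add add S S S   [V ::= add S]
add add add S S S ⇒ add add add tree S S   [S ::= tree]
add add add tree S S ⇒ add add add tree tree S   [S ::= tree]
add add add tree tree S ⇒ add add add tree tree V   [S ::= V]
add add add tree tree V ⇒ add add add tree tree north   [V ::= north]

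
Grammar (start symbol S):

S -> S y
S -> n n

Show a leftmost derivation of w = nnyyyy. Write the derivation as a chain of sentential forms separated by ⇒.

S⇒Sy⇒Syy⇒Syyy⇒Syyyy⇒nnyyyy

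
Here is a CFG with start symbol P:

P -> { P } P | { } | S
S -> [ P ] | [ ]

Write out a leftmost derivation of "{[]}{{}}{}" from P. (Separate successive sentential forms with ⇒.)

P ⇒ {P}P   [P -> { P } P]
{P}P ⇒ {S}P   [P -> S]
{S}P ⇒ {[]}P   [S -> [ ]]
{[]}P ⇒ {[]}{P}P   [P -> { P } P]
{[]}{P}P ⇒ {[]}{{}}P   [P -> { }]
{[]}{{}}P ⇒ {[]}{{}}{}   [P -> { }]

P⇒{P}P⇒{S}P⇒{[]}P⇒{[]}{P}P⇒{[]}{{}}P⇒{[]}{{}}{}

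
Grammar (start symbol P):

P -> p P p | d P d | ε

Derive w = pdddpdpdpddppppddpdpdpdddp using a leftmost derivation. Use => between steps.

P=>pPp=>pdPdp=>pddPddp=>pdddPdddp=>pdddpPpdddp=>pdddpdPdpdddp=>pdddpdpPpdpdddp=>pdddpdpdPdpdpdddp=>pdddpdpdpPpdpdpdddp=>pdddpdpdpdPdpdpdpdddp=>pdddpdpdpddPddpdpdpdddp=>pdddpdpdpddpPpddpdpdpdddp=>pdddpdpdpddppPppddpdpdpdddp=>pdddpdpdpddppppddpdpdpdddp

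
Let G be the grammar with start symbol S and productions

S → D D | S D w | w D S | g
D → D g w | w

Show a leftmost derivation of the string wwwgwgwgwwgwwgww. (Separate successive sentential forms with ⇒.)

S ⇒ SDw ⇒ wDSDw ⇒ wwSDw ⇒ wwDDDw ⇒ wwDgwDDw ⇒ wwDgwgwDDw ⇒ wwDgwgwgwDDw ⇒ wwwgwgwgwDDw ⇒ wwwgwgwgwDgwDw ⇒ wwwgwgwgwwgwDw ⇒ wwwgwgwgwwgwDgww ⇒ wwwgwgwgwwgwwgww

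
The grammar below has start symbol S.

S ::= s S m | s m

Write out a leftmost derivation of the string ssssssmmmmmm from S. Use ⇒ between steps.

S ⇒ sSm   [S ::= s S m]
sSm ⇒ ssSmm   [S ::= s S m]
ssSmm ⇒ sssSmmm   [S ::= s S m]
sssSmmm ⇒ ssssSmmmm   [S ::= s S m]
ssssSmmmm ⇒ sssssSmmmmm   [S ::= s S m]
sssssSmmmmm ⇒ ssssssmmmmmm   [S ::= s m]

S ⇒ sSm ⇒ ssSmm ⇒ sssSmmm ⇒ ssssSmmmm ⇒ sssssSmmmmm ⇒ ssssssmmmmmm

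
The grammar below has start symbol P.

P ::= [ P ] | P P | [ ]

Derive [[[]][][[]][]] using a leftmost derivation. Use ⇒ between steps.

P ⇒ [P]   [P ::= [ P ]]
[P] ⇒ [PP]   [P ::= P P]
[PP] ⇒ [PPP]   [P ::= P P]
[PPP] ⇒ [PPPP]   [P ::= P P]
[PPPP] ⇒ [[P]PPP]   [P ::= [ P ]]
[[P]PPP] ⇒ [[[]]PPP]   [P ::= [ ]]
[[[]]PPP] ⇒ [[[]][]PP]   [P ::= [ ]]
[[[]][]PP] ⇒ [[[]][][P]P]   [P ::= [ P ]]
[[[]][][P]P] ⇒ [[[]][][[]]P]   [P ::= [ ]]
[[[]][][[]]P] ⇒ [[[]][][[]][]]   [P ::= [ ]]

P⇒[P]⇒[PP]⇒[PPP]⇒[PPPP]⇒[[P]PPP]⇒[[[]]PPP]⇒[[[]][]PP]⇒[[[]][][P]P]⇒[[[]][][[]]P]⇒[[[]][][[]][]]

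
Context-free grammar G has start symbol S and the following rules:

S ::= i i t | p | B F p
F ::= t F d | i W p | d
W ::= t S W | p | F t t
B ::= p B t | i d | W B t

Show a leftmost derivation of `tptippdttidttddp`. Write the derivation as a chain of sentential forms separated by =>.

S => BFp => WBtFp => tSWBtFp => tpWBtFp => tpFttBtFp => tptFdttBtFp => tptiWpdttBtFp => tptippdttBtFp => tptippdttidtFp => tptippdttidttFdp => tptippdttidttddp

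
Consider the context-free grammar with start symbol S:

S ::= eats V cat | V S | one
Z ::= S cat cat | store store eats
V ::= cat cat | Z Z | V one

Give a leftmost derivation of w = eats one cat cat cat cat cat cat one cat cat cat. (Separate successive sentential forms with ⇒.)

S ⇒ eats V cat ⇒ eats Z Z cat ⇒ eats S cat cat Z cat ⇒ eats one cat cat Z cat ⇒ eats one cat cat S cat cat cat ⇒ eats one cat cat V S cat cat cat ⇒ eats one cat cat cat cat S cat cat cat ⇒ eats one cat cat cat cat V S cat cat cat ⇒ eats one cat cat cat cat cat cat S cat cat cat ⇒ eats one cat cat cat cat cat cat one cat cat cat

S ⇒ eats V cat   [S ::= eats V cat]
eats V cat ⇒ eats Z Z cat   [V ::= Z Z]
eats Z Z cat ⇒ eats S cat cat Z cat   [Z ::= S cat cat]
eats S cat cat Z cat ⇒ eats one cat cat Z cat   [S ::= one]
eats one cat cat Z cat ⇒ eats one cat cat S cat cat cat   [Z ::= S cat cat]
eats one cat cat S cat cat cat ⇒ eats one cat cat V S cat cat cat   [S ::= V S]
eats one cat cat V S cat cat cat ⇒ eats one cat cat cat cat S cat cat cat   [V ::= cat cat]
eats one cat cat cat cat S cat cat cat ⇒ eats one cat cat cat cat V S cat cat cat   [S ::= V S]
eats one cat cat cat cat V S cat cat cat ⇒ eats one cat cat cat cat cat cat S cat cat cat   [V ::= cat cat]
eats one cat cat cat cat cat cat S cat cat cat ⇒ eats one cat cat cat cat cat cat one cat cat cat   [S ::= one]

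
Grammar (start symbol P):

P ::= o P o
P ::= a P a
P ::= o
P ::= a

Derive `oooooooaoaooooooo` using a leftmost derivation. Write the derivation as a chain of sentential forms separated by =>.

P => oPo => ooPoo => oooPooo => ooooPoooo => oooooPooooo => ooooooPoooooo => oooooooPooooooo => oooooooaPaooooooo => oooooooaoaooooooo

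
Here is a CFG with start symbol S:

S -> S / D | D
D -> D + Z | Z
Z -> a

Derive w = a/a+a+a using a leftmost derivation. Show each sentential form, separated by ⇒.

S ⇒ S/D   [S -> S / D]
S/D ⇒ D/D   [S -> D]
D/D ⇒ Z/D   [D -> Z]
Z/D ⇒ a/D   [Z -> a]
a/D ⇒ a/D+Z   [D -> D + Z]
a/D+Z ⇒ a/D+Z+Z   [D -> D + Z]
a/D+Z+Z ⇒ a/Z+Z+Z   [D -> Z]
a/Z+Z+Z ⇒ a/a+Z+Z   [Z -> a]
a/a+Z+Z ⇒ a/a+a+Z   [Z -> a]
a/a+a+Z ⇒ a/a+a+a   [Z -> a]

S⇒S/D⇒D/D⇒Z/D⇒a/D⇒a/D+Z⇒a/D+Z+Z⇒a/Z+Z+Z⇒a/a+Z+Z⇒a/a+a+Z⇒a/a+a+a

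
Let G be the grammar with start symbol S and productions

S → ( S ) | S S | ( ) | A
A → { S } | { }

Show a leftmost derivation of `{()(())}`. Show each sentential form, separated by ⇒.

S ⇒ A   [S → A]
A ⇒ {S}   [A → { S }]
{S} ⇒ {SS}   [S → S S]
{SS} ⇒ {()S}   [S → ( )]
{()S} ⇒ {()(S)}   [S → ( S )]
{()(S)} ⇒ {()(())}   [S → ( )]

S ⇒ A ⇒ {S} ⇒ {SS} ⇒ {()S} ⇒ {()(S)} ⇒ {()(())}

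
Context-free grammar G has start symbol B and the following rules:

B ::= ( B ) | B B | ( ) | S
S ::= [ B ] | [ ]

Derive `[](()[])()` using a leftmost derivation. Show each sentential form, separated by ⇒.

B⇒BB⇒SB⇒[]B⇒[]BB⇒[](B)B⇒[](BB)B⇒[](()B)B⇒[](()S)B⇒[](()[])B⇒[](()[])()

B ⇒ BB   [B ::= B B]
BB ⇒ SB   [B ::= S]
SB ⇒ []B   [S ::= [ ]]
[]B ⇒ []BB   [B ::= B B]
[]BB ⇒ [](B)B   [B ::= ( B )]
[](B)B ⇒ [](BB)B   [B ::= B B]
[](BB)B ⇒ [](()B)B   [B ::= ( )]
[](()B)B ⇒ [](()S)B   [B ::= S]
[](()S)B ⇒ [](()[])B   [S ::= [ ]]
[](()[])B ⇒ [](()[])()   [B ::= ( )]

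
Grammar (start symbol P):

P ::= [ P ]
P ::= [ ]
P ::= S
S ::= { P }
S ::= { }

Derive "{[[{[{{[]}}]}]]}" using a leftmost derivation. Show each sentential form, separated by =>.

P => S => {P} => {[P]} => {[[P]]} => {[[S]]} => {[[{P}]]} => {[[{[P]}]]} => {[[{[S]}]]} => {[[{[{P}]}]]} => {[[{[{S}]}]]} => {[[{[{{P}}]}]]} => {[[{[{{[]}}]}]]}

P => S   [P ::= S]
S => {P}   [S ::= { P }]
{P} => {[P]}   [P ::= [ P ]]
{[P]} => {[[P]]}   [P ::= [ P ]]
{[[P]]} => {[[S]]}   [P ::= S]
{[[S]]} => {[[{P}]]}   [S ::= { P }]
{[[{P}]]} => {[[{[P]}]]}   [P ::= [ P ]]
{[[{[P]}]]} => {[[{[S]}]]}   [P ::= S]
{[[{[S]}]]} => {[[{[{P}]}]]}   [S ::= { P }]
{[[{[{P}]}]]} => {[[{[{S}]}]]}   [P ::= S]
{[[{[{S}]}]]} => {[[{[{{P}}]}]]}   [S ::= { P }]
{[[{[{{P}}]}]]} => {[[{[{{[]}}]}]]}   [P ::= [ ]]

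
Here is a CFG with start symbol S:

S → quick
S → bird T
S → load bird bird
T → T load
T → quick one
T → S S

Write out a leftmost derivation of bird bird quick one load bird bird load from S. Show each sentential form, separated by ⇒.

S ⇒ bird T ⇒ bird T load ⇒ bird S S load ⇒ bird bird T S load ⇒ bird bird quick one S load ⇒ bird bird quick one load bird bird load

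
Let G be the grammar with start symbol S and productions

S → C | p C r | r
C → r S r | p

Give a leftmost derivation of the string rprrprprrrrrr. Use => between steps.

S => C   [S → C]
C => rSr   [C → r S r]
rSr => rpCrr   [S → p C r]
rpCrr => rprSrrr   [C → r S r]
rprSrrr => rprCrrr   [S → C]
rprCrrr => rprrSrrrr   [C → r S r]
rprrSrrrr => rprrpCrrrrr   [S → p C r]
rprrpCrrrrr => rprrprSrrrrrr   [C → r S r]
rprrprSrrrrrr => rprrprCrrrrrr   [S → C]
rprrprCrrrrrr => rprrprprrrrrr   [C → p]

S => C => rSr => rpCrr => rprSrrr => rprCrrr => rprrSrrrr => rprrpCrrrrr => rprrprSrrrrrr => rprrprCrrrrrr => rprrprprrrrrr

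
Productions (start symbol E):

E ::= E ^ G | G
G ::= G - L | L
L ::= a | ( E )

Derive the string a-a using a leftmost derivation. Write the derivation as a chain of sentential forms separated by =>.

E => G => G-L => L-L => a-L => a-a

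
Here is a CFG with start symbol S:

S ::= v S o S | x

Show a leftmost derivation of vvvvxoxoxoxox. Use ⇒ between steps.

S ⇒ vSoS   [S ::= v S o S]
vSoS ⇒ vvSoSoS   [S ::= v S o S]
vvSoSoS ⇒ vvvSoSoSoS   [S ::= v S o S]
vvvSoSoSoS ⇒ vvvvSoSoSoSoS   [S ::= v S o S]
vvvvSoSoSoSoS ⇒ vvvvxoSoSoSoS   [S ::= x]
vvvvxoSoSoSoS ⇒ vvvvxoxoSoSoS   [S ::= x]
vvvvxoxoSoSoS ⇒ vvvvxoxoxoSoS   [S ::= x]
vvvvxoxoxoSoS ⇒ vvvvxoxoxoxoS   [S ::= x]
vvvvxoxoxoxoS ⇒ vvvvxoxoxoxox   [S ::= x]

S ⇒ vSoS ⇒ vvSoSoS ⇒ vvvSoSoSoS ⇒ vvvvSoSoSoSoS ⇒ vvvvxoSoSoSoS ⇒ vvvvxoxoSoSoS ⇒ vvvvxoxoxoSoS ⇒ vvvvxoxoxoxoS ⇒ vvvvxoxoxoxox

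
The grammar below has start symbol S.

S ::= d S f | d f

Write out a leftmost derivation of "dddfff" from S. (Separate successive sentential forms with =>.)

S => dSf => ddSff => dddfff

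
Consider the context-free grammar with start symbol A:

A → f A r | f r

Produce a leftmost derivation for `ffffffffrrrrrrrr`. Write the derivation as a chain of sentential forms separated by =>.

A => fAr   [A → f A r]
fAr => ffArr   [A → f A r]
ffArr => fffArrr   [A → f A r]
fffArrr => ffffArrrr   [A → f A r]
ffffArrrr => fffffArrrrr   [A → f A r]
fffffArrrrr => ffffffArrrrrr   [A → f A r]
ffffffArrrrrr => fffffffArrrrrrr   [A → f A r]
fffffffArrrrrrr => ffffffffrrrrrrrr   [A → f r]

A => fAr => ffArr => fffArrr => ffffArrrr => fffffArrrrr => ffffffArrrrrr => fffffffArrrrrrr => ffffffffrrrrrrrr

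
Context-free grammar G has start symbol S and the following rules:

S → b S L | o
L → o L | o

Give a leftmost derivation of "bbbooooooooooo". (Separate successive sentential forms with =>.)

S => bSL => bbSLL => bbbSLLL => bbboLLL => bbbooLLL => bbboooLL => bbbooooLL => bbboooooLL => bbbooooooLL => bbboooooooLL => bbbooooooooL => bbboooooooooL => bbbooooooooooL => bbbooooooooooo

S => bSL   [S → b S L]
bSL => bbSLL   [S → b S L]
bbSLL => bbbSLLL   [S → b S L]
bbbSLLL => bbboLLL   [S → o]
bbboLLL => bbbooLLL   [L → o L]
bbbooLLL => bbboooLL   [L → o]
bbboooLL => bbbooooLL   [L → o L]
bbbooooLL => bbboooooLL   [L → o L]
bbboooooLL => bbbooooooLL   [L → o L]
bbbooooooLL => bbboooooooLL   [L → o L]
bbboooooooLL => bbbooooooooL   [L → o]
bbbooooooooL => bbboooooooooL   [L → o L]
bbboooooooooL => bbbooooooooooL   [L → o L]
bbbooooooooooL => bbbooooooooooo   [L → o]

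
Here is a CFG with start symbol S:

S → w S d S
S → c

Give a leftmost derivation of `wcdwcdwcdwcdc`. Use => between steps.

S => wSdS   [S → w S d S]
wSdS => wcdS   [S → c]
wcdS => wcdwSdS   [S → w S d S]
wcdwSdS => wcdwcdS   [S → c]
wcdwcdS => wcdwcdwSdS   [S → w S d S]
wcdwcdwSdS => wcdwcdwcdS   [S → c]
wcdwcdwcdS => wcdwcdwcdwSdS   [S → w S d S]
wcdwcdwcdwSdS => wcdwcdwcdwcdS   [S → c]
wcdwcdwcdwcdS => wcdwcdwcdwcdc   [S → c]

S => wSdS => wcdS => wcdwSdS => wcdwcdS => wcdwcdwSdS => wcdwcdwcdS => wcdwcdwcdwSdS => wcdwcdwcdwcdS => wcdwcdwcdwcdc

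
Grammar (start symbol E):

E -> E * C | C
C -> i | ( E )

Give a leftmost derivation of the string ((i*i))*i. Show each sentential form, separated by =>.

E => E*C   [E -> E * C]
E*C => C*C   [E -> C]
C*C => (E)*C   [C -> ( E )]
(E)*C => (C)*C   [E -> C]
(C)*C => ((E))*C   [C -> ( E )]
((E))*C => ((E*C))*C   [E -> E * C]
((E*C))*C => ((C*C))*C   [E -> C]
((C*C))*C => ((i*C))*C   [C -> i]
((i*C))*C => ((i*i))*C   [C -> i]
((i*i))*C => ((i*i))*i   [C -> i]

E => E*C => C*C => (E)*C => (C)*C => ((E))*C => ((E*C))*C => ((C*C))*C => ((i*C))*C => ((i*i))*C => ((i*i))*i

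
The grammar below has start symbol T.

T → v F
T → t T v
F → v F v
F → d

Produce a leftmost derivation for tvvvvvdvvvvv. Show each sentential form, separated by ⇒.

T ⇒ tTv ⇒ tvFv ⇒ tvvFvv ⇒ tvvvFvvv ⇒ tvvvvFvvvv ⇒ tvvvvvFvvvvv ⇒ tvvvvvdvvvvv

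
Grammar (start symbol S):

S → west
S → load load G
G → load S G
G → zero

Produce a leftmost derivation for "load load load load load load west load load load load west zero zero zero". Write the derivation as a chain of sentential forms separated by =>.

S => load load G => load load load S G => load load load load load G G => load load load load load load S G G => load load load load load load west G G => load load load load load load west load S G G => load load load load load load west load load load G G G => load load load load load load west load load load load S G G G => load load load load load load west load load load load west G G G => load load load load load load west load load load load west zero G G => load load load load load load west load load load load west zero zero G => load load load load load load west load load load load west zero zero zero

S => load load G   [S → load load G]
load load G => load load load S G   [G → load S G]
load load load S G => load load load load load G G   [S → load load G]
load load load load load G G => load load load load load load S G G   [G → load S G]
load load load load load load S G G => load load load load load load west G G   [S → west]
load load load load load load west G G => load load load load load load west load S G G   [G → load S G]
load load load load load load west load S G G => load load load load load load west load load load G G G   [S → load load G]
load load load load load load west load load load G G G => load load load load load load west load load load load S G G G   [G → load S G]
load load load load load load west load load load load S G G G => load load load load load load west load load load load west G G G   [S → west]
load load load load load load west load load load load west G G G => load load load load load load west load load load load west zero G G   [G → zero]
load load load load load load west load load load load west zero G G => load load load load load load west load load load load west zero zero G   [G → zero]
load load load load load load west load load load load west zero zero G => load load load load load load west load load load load west zero zero zero   [G → zero]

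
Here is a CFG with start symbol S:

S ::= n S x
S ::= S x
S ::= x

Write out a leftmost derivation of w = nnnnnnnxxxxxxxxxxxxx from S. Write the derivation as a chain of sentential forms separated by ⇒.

S ⇒ Sx   [S ::= S x]
Sx ⇒ Sxx   [S ::= S x]
Sxx ⇒ nSxxx   [S ::= n S x]
nSxxx ⇒ nSxxxx   [S ::= S x]
nSxxxx ⇒ nnSxxxxx   [S ::= n S x]
nnSxxxxx ⇒ nnnSxxxxxx   [S ::= n S x]
nnnSxxxxxx ⇒ nnnnSxxxxxxx   [S ::= n S x]
nnnnSxxxxxxx ⇒ nnnnnSxxxxxxxx   [S ::= n S x]
nnnnnSxxxxxxxx ⇒ nnnnnnSxxxxxxxxx   [S ::= n S x]
nnnnnnSxxxxxxxxx ⇒ nnnnnnSxxxxxxxxxx   [S ::= S x]
nnnnnnSxxxxxxxxxx ⇒ nnnnnnnSxxxxxxxxxxx   [S ::= n S x]
nnnnnnnSxxxxxxxxxxx ⇒ nnnnnnnSxxxxxxxxxxxx   [S ::= S x]
nnnnnnnSxxxxxxxxxxxx ⇒ nnnnnnnxxxxxxxxxxxxx   [S ::= x]

S ⇒ Sx ⇒ Sxx ⇒ nSxxx ⇒ nSxxxx ⇒ nnSxxxxx ⇒ nnnSxxxxxx ⇒ nnnnSxxxxxxx ⇒ nnnnnSxxxxxxxx ⇒ nnnnnnSxxxxxxxxx ⇒ nnnnnnSxxxxxxxxxx ⇒ nnnnnnnSxxxxxxxxxxx ⇒ nnnnnnnSxxxxxxxxxxxx ⇒ nnnnnnnxxxxxxxxxxxxx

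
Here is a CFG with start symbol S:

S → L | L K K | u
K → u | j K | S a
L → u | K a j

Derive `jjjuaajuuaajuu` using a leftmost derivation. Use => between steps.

S => LKK   [S → L K K]
LKK => KajKK   [L → K a j]
KajKK => jKajKK   [K → j K]
jKajKK => jjKajKK   [K → j K]
jjKajKK => jjSaajKK   [K → S a]
jjSaajKK => jjLKKaajKK   [S → L K K]
jjLKKaajKK => jjKajKKaajKK   [L → K a j]
jjKajKKaajKK => jjjKajKKaajKK   [K → j K]
jjjKajKKaajKK => jjjSaajKKaajKK   [K → S a]
jjjSaajKKaajKK => jjjuaajKKaajKK   [S → u]
jjjuaajKKaajKK => jjjuaajuKaajKK   [K → u]
jjjuaajuKaajKK => jjjuaajuuaajKK   [K → u]
jjjuaajuuaajKK => jjjuaajuuaajuK   [K → u]
jjjuaajuuaajuK => jjjuaajuuaajuu   [K → u]

S => LKK => KajKK => jKajKK => jjKajKK => jjSaajKK => jjLKKaajKK => jjKajKKaajKK => jjjKajKKaajKK => jjjSaajKKaajKK => jjjuaajKKaajKK => jjjuaajuKaajKK => jjjuaajuuaajKK => jjjuaajuuaajuK => jjjuaajuuaajuu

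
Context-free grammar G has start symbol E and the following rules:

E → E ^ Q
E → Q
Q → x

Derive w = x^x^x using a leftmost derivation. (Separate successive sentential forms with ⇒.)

E ⇒ E^Q ⇒ E^Q^Q ⇒ Q^Q^Q ⇒ x^Q^Q ⇒ x^x^Q ⇒ x^x^x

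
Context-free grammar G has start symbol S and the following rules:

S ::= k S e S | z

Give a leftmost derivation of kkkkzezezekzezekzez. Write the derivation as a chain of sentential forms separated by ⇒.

S ⇒ kSeS   [S ::= k S e S]
kSeS ⇒ kkSeSeS   [S ::= k S e S]
kkSeSeS ⇒ kkkSeSeSeS   [S ::= k S e S]
kkkSeSeSeS ⇒ kkkkSeSeSeSeS   [S ::= k S e S]
kkkkSeSeSeSeS ⇒ kkkkzeSeSeSeS   [S ::= z]
kkkkzeSeSeSeS ⇒ kkkkzezeSeSeS   [S ::= z]
kkkkzezeSeSeS ⇒ kkkkzezezeSeS   [S ::= z]
kkkkzezezeSeS ⇒ kkkkzezezekSeSeS   [S ::= k S e S]
kkkkzezezekSeSeS ⇒ kkkkzezezekzeSeS   [S ::= z]
kkkkzezezekzeSeS ⇒ kkkkzezezekzezeS   [S ::= z]
kkkkzezezekzezeS ⇒ kkkkzezezekzezekSeS   [S ::= k S e S]
kkkkzezezekzezekSeS ⇒ kkkkzezezekzezekzeS   [S ::= z]
kkkkzezezekzezekzeS ⇒ kkkkzezezekzezekzez   [S ::= z]

S⇒kSeS⇒kkSeSeS⇒kkkSeSeSeS⇒kkkkSeSeSeSeS⇒kkkkzeSeSeSeS⇒kkkkzezeSeSeS⇒kkkkzezezeSeS⇒kkkkzezezekSeSeS⇒kkkkzezezekzeSeS⇒kkkkzezezekzezeS⇒kkkkzezezekzezekSeS⇒kkkkzezezekzezekzeS⇒kkkkzezezekzezekzez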